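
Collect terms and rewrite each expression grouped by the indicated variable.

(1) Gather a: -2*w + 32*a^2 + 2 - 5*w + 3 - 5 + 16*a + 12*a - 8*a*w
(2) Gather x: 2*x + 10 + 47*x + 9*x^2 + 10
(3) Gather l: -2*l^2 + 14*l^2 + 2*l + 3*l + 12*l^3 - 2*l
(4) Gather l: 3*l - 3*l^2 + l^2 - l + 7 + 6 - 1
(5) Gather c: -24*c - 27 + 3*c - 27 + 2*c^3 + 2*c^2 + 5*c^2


(1) = 32*a^2 + a*(28 - 8*w) - 7*w
(2) = 9*x^2 + 49*x + 20
(3) = 12*l^3 + 12*l^2 + 3*l
(4) = -2*l^2 + 2*l + 12
(5) = 2*c^3 + 7*c^2 - 21*c - 54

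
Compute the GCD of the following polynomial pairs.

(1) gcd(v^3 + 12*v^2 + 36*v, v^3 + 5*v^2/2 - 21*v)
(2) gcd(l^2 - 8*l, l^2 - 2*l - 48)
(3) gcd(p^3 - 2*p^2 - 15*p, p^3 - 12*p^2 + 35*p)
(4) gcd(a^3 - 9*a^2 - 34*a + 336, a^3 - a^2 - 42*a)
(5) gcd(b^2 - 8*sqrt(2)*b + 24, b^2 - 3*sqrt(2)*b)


(1) = gcd(v*(v + 6)^2, v*(v - 7/2)*(v + 6)) = v^2 + 6*v
(2) = gcd(l*(l - 8), (l - 8)*(l + 6)) = l - 8
(3) = gcd(p*(p - 5)*(p + 3), p*(p - 7)*(p - 5)) = p^2 - 5*p
(4) = gcd((a - 8)*(a - 7)*(a + 6), a*(a - 7)*(a + 6)) = a^2 - a - 42
(5) = 1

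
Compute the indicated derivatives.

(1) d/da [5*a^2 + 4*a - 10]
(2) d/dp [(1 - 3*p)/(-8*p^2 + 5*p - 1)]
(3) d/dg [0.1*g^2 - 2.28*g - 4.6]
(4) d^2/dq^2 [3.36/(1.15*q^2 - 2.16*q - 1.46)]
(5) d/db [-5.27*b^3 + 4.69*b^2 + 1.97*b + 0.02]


(1) = 10*a + 4
(2) = 2*(-12*p^2 + 8*p - 1)/(64*p^4 - 80*p^3 + 41*p^2 - 10*p + 1)
(3) = 0.2*g - 2.28
(4) = (8.8872*q^2 - 16.69248*q - 3.36*(2.3*q - 2.16)*(4.6*q - 4.32) - 11.28288)/(-1.15*q^2 + 2.16*q + 1.46)^3
(5) = -15.81*b^2 + 9.38*b + 1.97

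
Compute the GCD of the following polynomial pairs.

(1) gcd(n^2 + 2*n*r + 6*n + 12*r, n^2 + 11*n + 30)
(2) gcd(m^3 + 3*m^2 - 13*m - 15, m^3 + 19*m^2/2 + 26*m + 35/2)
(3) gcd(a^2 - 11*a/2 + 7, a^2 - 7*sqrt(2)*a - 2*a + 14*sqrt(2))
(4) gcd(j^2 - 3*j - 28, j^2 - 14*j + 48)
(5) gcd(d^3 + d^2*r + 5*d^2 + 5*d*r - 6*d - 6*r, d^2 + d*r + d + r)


(1) = gcd((n + 6)*(n + 2*r), (n + 5)*(n + 6)) = n + 6
(2) = m^2 + 6*m + 5
(3) = a - 2
(4) = gcd((j - 7)*(j + 4), (j - 8)*(j - 6)) = 1
(5) = d + r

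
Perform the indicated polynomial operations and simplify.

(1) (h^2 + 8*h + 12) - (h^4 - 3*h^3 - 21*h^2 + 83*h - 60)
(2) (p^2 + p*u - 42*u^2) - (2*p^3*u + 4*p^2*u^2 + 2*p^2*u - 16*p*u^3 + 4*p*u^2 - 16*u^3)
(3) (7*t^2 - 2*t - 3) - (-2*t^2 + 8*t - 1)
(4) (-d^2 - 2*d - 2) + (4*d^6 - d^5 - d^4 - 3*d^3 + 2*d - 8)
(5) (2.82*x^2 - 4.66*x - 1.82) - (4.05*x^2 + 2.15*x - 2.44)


(1) = -h^4 + 3*h^3 + 22*h^2 - 75*h + 72
(2) = -2*p^3*u - 4*p^2*u^2 - 2*p^2*u + p^2 + 16*p*u^3 - 4*p*u^2 + p*u + 16*u^3 - 42*u^2
(3) = 9*t^2 - 10*t - 2
(4) = 4*d^6 - d^5 - d^4 - 3*d^3 - d^2 - 10
(5) = -1.23*x^2 - 6.81*x + 0.62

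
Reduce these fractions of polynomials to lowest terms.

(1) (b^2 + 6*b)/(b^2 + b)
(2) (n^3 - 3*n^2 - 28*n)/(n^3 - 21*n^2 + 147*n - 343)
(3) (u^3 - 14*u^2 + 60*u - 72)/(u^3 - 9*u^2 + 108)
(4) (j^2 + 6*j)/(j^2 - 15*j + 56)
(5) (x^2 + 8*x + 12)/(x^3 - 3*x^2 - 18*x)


(1) = (b + 6)/(b + 1)
(2) = (n^2 + 4*n)/(n^2 - 14*n + 49)
(3) = (u - 2)/(u + 3)
(4) = (j^2 + 6*j)/(j^2 - 15*j + 56)
(5) = (x^2 + 8*x + 12)/(x^3 - 3*x^2 - 18*x)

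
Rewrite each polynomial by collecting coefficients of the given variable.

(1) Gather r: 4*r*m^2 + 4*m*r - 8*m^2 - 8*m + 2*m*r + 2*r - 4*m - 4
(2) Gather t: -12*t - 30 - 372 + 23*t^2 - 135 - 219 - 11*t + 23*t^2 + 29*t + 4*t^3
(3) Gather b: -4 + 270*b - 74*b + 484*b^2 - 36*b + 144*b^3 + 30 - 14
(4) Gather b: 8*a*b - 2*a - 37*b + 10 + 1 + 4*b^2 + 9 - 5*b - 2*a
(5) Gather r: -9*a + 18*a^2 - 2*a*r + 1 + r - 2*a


(1) = -8*m^2 - 12*m + r*(4*m^2 + 6*m + 2) - 4
(2) = 4*t^3 + 46*t^2 + 6*t - 756
(3) = 144*b^3 + 484*b^2 + 160*b + 12
(4) = -4*a + 4*b^2 + b*(8*a - 42) + 20
(5) = 18*a^2 - 11*a + r*(1 - 2*a) + 1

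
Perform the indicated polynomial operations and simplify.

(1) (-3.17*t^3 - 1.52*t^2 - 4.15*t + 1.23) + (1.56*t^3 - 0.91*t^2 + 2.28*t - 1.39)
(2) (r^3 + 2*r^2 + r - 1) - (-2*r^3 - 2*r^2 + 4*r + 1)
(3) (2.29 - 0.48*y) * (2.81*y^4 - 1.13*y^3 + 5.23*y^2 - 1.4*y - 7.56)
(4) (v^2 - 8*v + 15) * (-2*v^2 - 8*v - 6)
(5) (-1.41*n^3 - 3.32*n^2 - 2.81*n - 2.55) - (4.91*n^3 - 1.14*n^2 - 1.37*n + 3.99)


(1) = -1.61*t^3 - 2.43*t^2 - 1.87*t - 0.16
(2) = 3*r^3 + 4*r^2 - 3*r - 2
(3) = -1.3488*y^5 + 6.9773*y^4 - 5.0981*y^3 + 12.6487*y^2 + 0.4228*y - 17.3124
(4) = -2*v^4 + 8*v^3 + 28*v^2 - 72*v - 90
(5) = -6.32*n^3 - 2.18*n^2 - 1.44*n - 6.54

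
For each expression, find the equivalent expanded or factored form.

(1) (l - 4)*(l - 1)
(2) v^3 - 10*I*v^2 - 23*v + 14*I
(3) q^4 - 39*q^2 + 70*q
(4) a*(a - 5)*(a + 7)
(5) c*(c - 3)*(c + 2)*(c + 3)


(1) = l^2 - 5*l + 4
(2) = (v - 7*I)*(v - 2*I)*(v - I)
(3) = q*(q - 5)*(q - 2)*(q + 7)
(4) = a^3 + 2*a^2 - 35*a
(5) = c^4 + 2*c^3 - 9*c^2 - 18*c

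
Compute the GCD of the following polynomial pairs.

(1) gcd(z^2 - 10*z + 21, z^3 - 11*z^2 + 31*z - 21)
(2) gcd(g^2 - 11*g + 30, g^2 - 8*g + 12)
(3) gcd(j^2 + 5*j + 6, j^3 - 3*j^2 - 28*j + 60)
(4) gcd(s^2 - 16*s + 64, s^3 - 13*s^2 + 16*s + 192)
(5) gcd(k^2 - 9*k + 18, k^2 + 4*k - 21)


(1) = z^2 - 10*z + 21
(2) = gcd((g - 6)*(g - 5), (g - 6)*(g - 2)) = g - 6
(3) = 1
(4) = s^2 - 16*s + 64
(5) = gcd((k - 6)*(k - 3), (k - 3)*(k + 7)) = k - 3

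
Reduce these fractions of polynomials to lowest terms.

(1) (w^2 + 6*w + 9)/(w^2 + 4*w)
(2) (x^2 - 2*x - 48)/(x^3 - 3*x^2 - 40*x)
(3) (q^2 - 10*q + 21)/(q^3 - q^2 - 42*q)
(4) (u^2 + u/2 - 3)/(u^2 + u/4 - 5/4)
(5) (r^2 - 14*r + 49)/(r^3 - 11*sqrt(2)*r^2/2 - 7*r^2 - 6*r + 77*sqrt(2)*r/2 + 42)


(1) = (w^2 + 6*w + 9)/(w^2 + 4*w)
(2) = (x + 6)/(x^2 + 5*x)
(3) = (q - 3)/(q^2 + 6*q)
(4) = (4*u^2 + 2*u - 12)/(4*u^2 + u - 5)
(5) = (2*r - 14)/(2*r^2 - 11*sqrt(2)*r - 12)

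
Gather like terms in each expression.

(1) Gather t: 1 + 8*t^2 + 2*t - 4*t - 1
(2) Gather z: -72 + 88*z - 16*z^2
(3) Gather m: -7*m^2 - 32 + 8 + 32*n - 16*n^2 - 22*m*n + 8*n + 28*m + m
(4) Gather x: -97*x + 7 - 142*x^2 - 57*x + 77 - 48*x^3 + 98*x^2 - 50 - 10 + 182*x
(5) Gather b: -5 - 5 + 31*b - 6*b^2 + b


(1) = 8*t^2 - 2*t
(2) = -16*z^2 + 88*z - 72
(3) = -7*m^2 + m*(29 - 22*n) - 16*n^2 + 40*n - 24
(4) = -48*x^3 - 44*x^2 + 28*x + 24
(5) = -6*b^2 + 32*b - 10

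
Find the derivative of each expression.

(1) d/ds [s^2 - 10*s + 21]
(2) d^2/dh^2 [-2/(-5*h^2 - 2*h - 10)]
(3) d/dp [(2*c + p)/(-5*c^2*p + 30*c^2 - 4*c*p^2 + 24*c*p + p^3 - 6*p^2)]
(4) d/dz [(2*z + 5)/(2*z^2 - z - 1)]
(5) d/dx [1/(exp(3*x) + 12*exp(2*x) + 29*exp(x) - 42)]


(1) = 2*s - 10
(2) = 4*(-25*h^2 - 10*h + 4*(5*h + 1)^2 - 50)/(5*h^2 + 2*h + 10)^3
(3) = (-5*c^2*p + 30*c^2 - 4*c*p^2 + 24*c*p + p^3 - 6*p^2 + (2*c + p)*(5*c^2 + 8*c*p - 24*c - 3*p^2 + 12*p))/(5*c^2*p - 30*c^2 + 4*c*p^2 - 24*c*p - p^3 + 6*p^2)^2
(4) = (4*z^2 - 2*z - (2*z + 5)*(4*z - 1) - 2)/(-2*z^2 + z + 1)^2
(5) = (-3*exp(2*x) - 24*exp(x) - 29)*exp(x)/(exp(3*x) + 12*exp(2*x) + 29*exp(x) - 42)^2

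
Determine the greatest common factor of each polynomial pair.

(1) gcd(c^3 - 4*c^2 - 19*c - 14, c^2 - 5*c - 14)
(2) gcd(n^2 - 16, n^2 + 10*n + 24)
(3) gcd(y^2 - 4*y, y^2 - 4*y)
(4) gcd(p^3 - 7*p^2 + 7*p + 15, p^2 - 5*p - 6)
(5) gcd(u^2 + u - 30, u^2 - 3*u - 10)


(1) = gcd((c - 7)*(c + 1)*(c + 2), (c - 7)*(c + 2)) = c^2 - 5*c - 14
(2) = n + 4
(3) = gcd(y*(y - 4), y*(y - 4)) = y^2 - 4*y
(4) = p + 1
(5) = gcd((u - 5)*(u + 6), (u - 5)*(u + 2)) = u - 5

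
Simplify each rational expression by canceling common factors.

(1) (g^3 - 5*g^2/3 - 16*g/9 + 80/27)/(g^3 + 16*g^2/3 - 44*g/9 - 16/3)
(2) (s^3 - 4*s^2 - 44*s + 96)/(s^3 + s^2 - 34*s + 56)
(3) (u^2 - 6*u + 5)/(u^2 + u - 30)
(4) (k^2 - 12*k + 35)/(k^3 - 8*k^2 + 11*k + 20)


(1) = (9*g^2 - 3*g - 20)/(9*g^2 + 60*g + 36)
(2) = (s^2 - 2*s - 48)/(s^2 + 3*s - 28)
(3) = (u - 1)/(u + 6)
(4) = (k - 7)/(k^2 - 3*k - 4)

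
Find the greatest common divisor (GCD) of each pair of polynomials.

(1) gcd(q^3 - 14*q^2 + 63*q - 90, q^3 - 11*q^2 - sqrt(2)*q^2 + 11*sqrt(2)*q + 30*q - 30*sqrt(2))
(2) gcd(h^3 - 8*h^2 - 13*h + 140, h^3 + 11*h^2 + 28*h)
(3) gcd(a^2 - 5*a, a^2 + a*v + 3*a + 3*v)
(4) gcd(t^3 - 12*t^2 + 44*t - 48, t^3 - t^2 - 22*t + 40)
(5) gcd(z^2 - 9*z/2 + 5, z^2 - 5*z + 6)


(1) = q^2 - 11*q + 30
(2) = gcd((h - 7)*(h - 5)*(h + 4), h*(h + 4)*(h + 7)) = h + 4
(3) = gcd(a*(a - 5), (a + 3)*(a + v)) = 1
(4) = t^2 - 6*t + 8
(5) = gcd((z - 5/2)*(z - 2), (z - 3)*(z - 2)) = z - 2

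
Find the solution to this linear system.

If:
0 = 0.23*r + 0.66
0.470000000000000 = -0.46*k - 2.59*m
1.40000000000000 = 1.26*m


Then:
k = -7.28
m = 1.11
r = -2.87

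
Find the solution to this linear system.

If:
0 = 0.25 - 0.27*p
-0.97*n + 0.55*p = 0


Then:
n = 0.53
p = 0.93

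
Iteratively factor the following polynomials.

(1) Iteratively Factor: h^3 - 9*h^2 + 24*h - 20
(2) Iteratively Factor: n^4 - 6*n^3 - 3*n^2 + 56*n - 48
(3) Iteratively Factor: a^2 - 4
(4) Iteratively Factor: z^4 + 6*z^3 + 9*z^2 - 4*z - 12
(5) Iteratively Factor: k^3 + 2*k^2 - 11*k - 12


(1) = (h - 5)*(h^2 - 4*h + 4) = (h - 5)*(h - 2)*(h - 2)
(2) = (n - 4)*(n^3 - 2*n^2 - 11*n + 12) = (n - 4)^2*(n^2 + 2*n - 3) = (n - 4)^2*(n - 1)*(n + 3)
(3) = (a + 2)*(a - 2)
(4) = (z - 1)*(z^3 + 7*z^2 + 16*z + 12) = (z - 1)*(z + 2)*(z^2 + 5*z + 6) = (z - 1)*(z + 2)^2*(z + 3)
(5) = (k - 3)*(k^2 + 5*k + 4) = (k - 3)*(k + 4)*(k + 1)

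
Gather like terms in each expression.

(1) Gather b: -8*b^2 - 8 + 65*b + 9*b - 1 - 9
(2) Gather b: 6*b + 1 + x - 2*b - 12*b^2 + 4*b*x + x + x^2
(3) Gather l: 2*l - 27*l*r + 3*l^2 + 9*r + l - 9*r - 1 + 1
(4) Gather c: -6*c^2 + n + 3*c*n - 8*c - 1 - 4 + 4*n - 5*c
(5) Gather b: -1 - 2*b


(1) = -8*b^2 + 74*b - 18
(2) = -12*b^2 + b*(4*x + 4) + x^2 + 2*x + 1
(3) = 3*l^2 + l*(3 - 27*r)
(4) = -6*c^2 + c*(3*n - 13) + 5*n - 5
(5) = -2*b - 1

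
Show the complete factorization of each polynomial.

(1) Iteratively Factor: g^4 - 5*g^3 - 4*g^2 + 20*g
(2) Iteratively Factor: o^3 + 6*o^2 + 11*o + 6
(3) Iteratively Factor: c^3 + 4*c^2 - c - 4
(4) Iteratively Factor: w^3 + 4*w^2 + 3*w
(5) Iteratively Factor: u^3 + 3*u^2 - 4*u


(1) = (g - 2)*(g^3 - 3*g^2 - 10*g) = (g - 5)*(g - 2)*(g^2 + 2*g) = g*(g - 5)*(g - 2)*(g + 2)
(2) = (o + 2)*(o^2 + 4*o + 3) = (o + 1)*(o + 2)*(o + 3)
(3) = (c - 1)*(c^2 + 5*c + 4) = (c - 1)*(c + 1)*(c + 4)
(4) = (w)*(w^2 + 4*w + 3) = w*(w + 1)*(w + 3)
(5) = (u + 4)*(u^2 - u) = u*(u + 4)*(u - 1)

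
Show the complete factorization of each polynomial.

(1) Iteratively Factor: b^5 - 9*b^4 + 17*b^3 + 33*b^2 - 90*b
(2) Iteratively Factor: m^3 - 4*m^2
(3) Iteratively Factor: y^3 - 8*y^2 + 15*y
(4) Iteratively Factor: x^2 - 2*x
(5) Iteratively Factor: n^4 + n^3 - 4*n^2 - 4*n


(1) = (b)*(b^4 - 9*b^3 + 17*b^2 + 33*b - 90) = b*(b - 3)*(b^3 - 6*b^2 - b + 30) = b*(b - 5)*(b - 3)*(b^2 - b - 6) = b*(b - 5)*(b - 3)^2*(b + 2)
(2) = (m)*(m^2 - 4*m) = m*(m - 4)*(m)
(3) = (y)*(y^2 - 8*y + 15) = y*(y - 5)*(y - 3)
(4) = (x - 2)*(x)
(5) = (n - 2)*(n^3 + 3*n^2 + 2*n) = (n - 2)*(n + 2)*(n^2 + n) = n*(n - 2)*(n + 2)*(n + 1)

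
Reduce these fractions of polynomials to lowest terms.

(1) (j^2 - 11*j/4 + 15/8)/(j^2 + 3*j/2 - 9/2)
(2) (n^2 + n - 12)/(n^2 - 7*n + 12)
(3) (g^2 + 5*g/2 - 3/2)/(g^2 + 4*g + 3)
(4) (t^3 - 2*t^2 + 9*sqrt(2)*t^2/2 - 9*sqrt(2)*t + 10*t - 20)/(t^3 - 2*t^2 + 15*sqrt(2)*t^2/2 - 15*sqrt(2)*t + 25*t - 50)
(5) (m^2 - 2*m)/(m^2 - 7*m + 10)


(1) = (4*j - 5)/(4*j + 12)
(2) = (n + 4)/(n - 4)
(3) = (2*g - 1)/(2*g + 2)
(4) = (4*t + 8*sqrt(2))/(4*t + 20*sqrt(2))
(5) = m/(m - 5)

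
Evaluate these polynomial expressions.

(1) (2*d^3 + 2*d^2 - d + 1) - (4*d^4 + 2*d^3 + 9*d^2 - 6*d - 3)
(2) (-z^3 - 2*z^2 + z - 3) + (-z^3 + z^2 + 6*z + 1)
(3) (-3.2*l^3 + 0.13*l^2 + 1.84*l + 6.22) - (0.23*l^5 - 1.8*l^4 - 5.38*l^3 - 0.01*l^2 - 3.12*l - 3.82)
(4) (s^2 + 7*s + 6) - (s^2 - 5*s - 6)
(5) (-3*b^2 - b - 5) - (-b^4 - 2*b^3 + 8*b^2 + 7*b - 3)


(1) = -4*d^4 - 7*d^2 + 5*d + 4
(2) = -2*z^3 - z^2 + 7*z - 2
(3) = -0.23*l^5 + 1.8*l^4 + 2.18*l^3 + 0.14*l^2 + 4.96*l + 10.04
(4) = 12*s + 12
(5) = b^4 + 2*b^3 - 11*b^2 - 8*b - 2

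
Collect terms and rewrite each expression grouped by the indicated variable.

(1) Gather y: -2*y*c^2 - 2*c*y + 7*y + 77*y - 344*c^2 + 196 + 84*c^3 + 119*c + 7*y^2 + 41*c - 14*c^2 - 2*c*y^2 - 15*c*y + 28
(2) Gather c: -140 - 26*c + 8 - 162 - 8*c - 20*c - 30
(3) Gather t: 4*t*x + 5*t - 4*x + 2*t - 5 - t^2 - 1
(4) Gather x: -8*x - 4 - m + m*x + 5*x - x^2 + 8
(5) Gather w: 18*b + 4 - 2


(1) = 84*c^3 - 358*c^2 + 160*c + y^2*(7 - 2*c) + y*(-2*c^2 - 17*c + 84) + 224
(2) = -54*c - 324
(3) = -t^2 + t*(4*x + 7) - 4*x - 6
(4) = -m - x^2 + x*(m - 3) + 4
(5) = 18*b + 2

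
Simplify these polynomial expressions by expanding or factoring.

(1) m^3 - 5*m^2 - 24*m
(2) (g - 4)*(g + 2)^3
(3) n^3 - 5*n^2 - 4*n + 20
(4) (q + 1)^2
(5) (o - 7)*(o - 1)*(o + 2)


(1) = m*(m - 8)*(m + 3)
(2) = g^4 + 2*g^3 - 12*g^2 - 40*g - 32
(3) = (n - 5)*(n - 2)*(n + 2)
(4) = q^2 + 2*q + 1
(5) = o^3 - 6*o^2 - 9*o + 14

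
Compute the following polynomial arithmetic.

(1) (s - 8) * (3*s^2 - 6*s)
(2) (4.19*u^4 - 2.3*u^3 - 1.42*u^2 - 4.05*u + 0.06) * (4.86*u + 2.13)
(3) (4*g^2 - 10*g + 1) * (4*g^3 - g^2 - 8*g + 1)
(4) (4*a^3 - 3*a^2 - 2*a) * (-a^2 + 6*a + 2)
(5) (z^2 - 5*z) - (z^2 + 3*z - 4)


(1) = 3*s^3 - 30*s^2 + 48*s
(2) = 20.3634*u^5 - 2.2533*u^4 - 11.8002*u^3 - 22.7076*u^2 - 8.3349*u + 0.1278
(3) = 16*g^5 - 44*g^4 - 18*g^3 + 83*g^2 - 18*g + 1
(4) = -4*a^5 + 27*a^4 - 8*a^3 - 18*a^2 - 4*a
(5) = 4 - 8*z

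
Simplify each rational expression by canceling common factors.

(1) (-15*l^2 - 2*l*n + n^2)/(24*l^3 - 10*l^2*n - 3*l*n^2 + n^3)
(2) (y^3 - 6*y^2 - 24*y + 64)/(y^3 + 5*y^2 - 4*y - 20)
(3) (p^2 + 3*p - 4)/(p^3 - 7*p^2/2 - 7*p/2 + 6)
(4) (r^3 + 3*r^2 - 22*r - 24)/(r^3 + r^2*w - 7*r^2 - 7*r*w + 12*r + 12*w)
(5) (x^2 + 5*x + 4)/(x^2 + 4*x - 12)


(1) = (-5*l + n)/(8*l^2 - 6*l*n + n^2)
(2) = (y^2 - 4*y - 32)/(y^2 + 7*y + 10)
(3) = (2*p + 8)/(2*p^2 - 5*p - 12)
(4) = (r^2 + 7*r + 6)/(r^2 + r*w - 3*r - 3*w)
(5) = (x^2 + 5*x + 4)/(x^2 + 4*x - 12)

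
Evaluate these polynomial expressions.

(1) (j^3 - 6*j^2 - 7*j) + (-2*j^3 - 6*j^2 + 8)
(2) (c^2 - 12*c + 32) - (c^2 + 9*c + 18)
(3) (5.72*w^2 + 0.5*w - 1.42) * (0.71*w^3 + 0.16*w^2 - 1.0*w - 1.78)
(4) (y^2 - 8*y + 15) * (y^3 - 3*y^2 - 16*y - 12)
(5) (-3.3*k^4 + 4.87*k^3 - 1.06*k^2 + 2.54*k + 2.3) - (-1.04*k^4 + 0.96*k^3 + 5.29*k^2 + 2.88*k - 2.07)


(1) = -j^3 - 12*j^2 - 7*j + 8
(2) = 14 - 21*c
(3) = 4.0612*w^5 + 1.2702*w^4 - 6.6482*w^3 - 10.9088*w^2 + 0.53*w + 2.5276
(4) = y^5 - 11*y^4 + 23*y^3 + 71*y^2 - 144*y - 180
(5) = -2.26*k^4 + 3.91*k^3 - 6.35*k^2 - 0.34*k + 4.37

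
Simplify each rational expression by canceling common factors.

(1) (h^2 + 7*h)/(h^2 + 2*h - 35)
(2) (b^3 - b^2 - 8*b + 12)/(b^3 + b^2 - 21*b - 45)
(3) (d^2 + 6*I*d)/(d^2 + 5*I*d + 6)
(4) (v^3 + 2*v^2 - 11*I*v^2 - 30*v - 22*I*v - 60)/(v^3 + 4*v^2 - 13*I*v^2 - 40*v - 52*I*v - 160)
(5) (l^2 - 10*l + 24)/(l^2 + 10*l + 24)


(1) = h/(h - 5)
(2) = (b^2 - 4*b + 4)/(b^2 - 2*b - 15)
(3) = d/(d - I)
(4) = (v^2 + v*(2 - 6*I) - 12*I)/(v^2 + v*(4 - 8*I) - 32*I)
(5) = (l^2 - 10*l + 24)/(l^2 + 10*l + 24)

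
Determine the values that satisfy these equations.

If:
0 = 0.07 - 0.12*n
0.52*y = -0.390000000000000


Then:
n = 0.58
y = -0.75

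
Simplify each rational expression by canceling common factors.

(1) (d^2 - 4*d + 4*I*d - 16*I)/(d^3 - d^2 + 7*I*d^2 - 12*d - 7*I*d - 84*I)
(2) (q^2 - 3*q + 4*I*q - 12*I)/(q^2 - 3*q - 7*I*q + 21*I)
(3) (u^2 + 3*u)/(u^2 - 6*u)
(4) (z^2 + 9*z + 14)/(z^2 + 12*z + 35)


(1) = (d + 4*I)/(d^2 + d*(3 + 7*I) + 21*I)
(2) = (q + 4*I)/(q - 7*I)
(3) = (u + 3)/(u - 6)
(4) = (z + 2)/(z + 5)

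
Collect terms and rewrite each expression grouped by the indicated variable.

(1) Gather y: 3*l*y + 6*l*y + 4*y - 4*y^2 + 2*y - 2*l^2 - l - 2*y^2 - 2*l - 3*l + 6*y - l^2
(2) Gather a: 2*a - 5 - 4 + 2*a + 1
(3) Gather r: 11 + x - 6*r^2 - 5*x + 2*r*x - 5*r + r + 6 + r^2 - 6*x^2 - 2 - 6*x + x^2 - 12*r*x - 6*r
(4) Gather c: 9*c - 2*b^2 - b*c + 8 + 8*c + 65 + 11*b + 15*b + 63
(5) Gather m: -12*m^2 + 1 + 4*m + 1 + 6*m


(1) = -3*l^2 - 6*l - 6*y^2 + y*(9*l + 12)
(2) = 4*a - 8
(3) = -5*r^2 + r*(-10*x - 10) - 5*x^2 - 10*x + 15
(4) = -2*b^2 + 26*b + c*(17 - b) + 136
(5) = -12*m^2 + 10*m + 2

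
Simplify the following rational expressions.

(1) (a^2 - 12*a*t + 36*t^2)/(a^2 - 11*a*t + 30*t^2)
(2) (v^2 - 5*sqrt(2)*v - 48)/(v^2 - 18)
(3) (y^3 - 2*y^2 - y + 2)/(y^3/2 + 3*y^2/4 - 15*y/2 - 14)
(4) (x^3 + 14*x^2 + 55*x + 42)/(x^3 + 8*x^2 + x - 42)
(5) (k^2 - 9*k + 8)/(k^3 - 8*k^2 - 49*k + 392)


(1) = (-a + 6*t)/(-a + 5*t)
(2) = (v - 8*sqrt(2))/(v - 3*sqrt(2))
(3) = (4*y^3 - 8*y^2 - 4*y + 8)/(2*y^3 + 3*y^2 - 30*y - 56)
(4) = (x^2 + 7*x + 6)/(x^2 + x - 6)
(5) = (k - 1)/(k^2 - 49)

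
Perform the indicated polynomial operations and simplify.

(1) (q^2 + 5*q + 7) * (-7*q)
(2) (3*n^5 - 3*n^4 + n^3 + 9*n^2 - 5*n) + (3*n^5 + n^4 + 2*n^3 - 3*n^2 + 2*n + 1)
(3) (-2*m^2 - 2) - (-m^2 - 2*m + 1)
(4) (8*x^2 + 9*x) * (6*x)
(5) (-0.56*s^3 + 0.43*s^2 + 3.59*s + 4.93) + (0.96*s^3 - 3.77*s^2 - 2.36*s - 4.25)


(1) = -7*q^3 - 35*q^2 - 49*q
(2) = 6*n^5 - 2*n^4 + 3*n^3 + 6*n^2 - 3*n + 1
(3) = -m^2 + 2*m - 3
(4) = 48*x^3 + 54*x^2
(5) = 0.4*s^3 - 3.34*s^2 + 1.23*s + 0.68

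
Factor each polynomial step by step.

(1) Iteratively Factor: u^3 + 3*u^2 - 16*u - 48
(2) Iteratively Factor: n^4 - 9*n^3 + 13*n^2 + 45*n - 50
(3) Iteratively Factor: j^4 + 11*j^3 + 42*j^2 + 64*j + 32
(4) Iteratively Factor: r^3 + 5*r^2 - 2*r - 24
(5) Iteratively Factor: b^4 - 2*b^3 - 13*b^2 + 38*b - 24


(1) = (u + 4)*(u^2 - u - 12) = (u - 4)*(u + 4)*(u + 3)
(2) = (n + 2)*(n^3 - 11*n^2 + 35*n - 25) = (n - 5)*(n + 2)*(n^2 - 6*n + 5) = (n - 5)^2*(n + 2)*(n - 1)
(3) = (j + 2)*(j^3 + 9*j^2 + 24*j + 16) = (j + 2)*(j + 4)*(j^2 + 5*j + 4) = (j + 2)*(j + 4)^2*(j + 1)
(4) = (r + 3)*(r^2 + 2*r - 8) = (r + 3)*(r + 4)*(r - 2)
(5) = (b - 1)*(b^3 - b^2 - 14*b + 24) = (b - 3)*(b - 1)*(b^2 + 2*b - 8) = (b - 3)*(b - 1)*(b + 4)*(b - 2)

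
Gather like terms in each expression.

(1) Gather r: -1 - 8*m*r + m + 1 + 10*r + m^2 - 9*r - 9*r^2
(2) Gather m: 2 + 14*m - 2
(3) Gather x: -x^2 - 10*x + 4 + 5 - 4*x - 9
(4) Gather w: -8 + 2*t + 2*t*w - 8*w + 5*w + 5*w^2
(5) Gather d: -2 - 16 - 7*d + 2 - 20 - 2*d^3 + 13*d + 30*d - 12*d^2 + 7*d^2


(1) = m^2 + m - 9*r^2 + r*(1 - 8*m)
(2) = 14*m
(3) = -x^2 - 14*x
(4) = 2*t + 5*w^2 + w*(2*t - 3) - 8
(5) = -2*d^3 - 5*d^2 + 36*d - 36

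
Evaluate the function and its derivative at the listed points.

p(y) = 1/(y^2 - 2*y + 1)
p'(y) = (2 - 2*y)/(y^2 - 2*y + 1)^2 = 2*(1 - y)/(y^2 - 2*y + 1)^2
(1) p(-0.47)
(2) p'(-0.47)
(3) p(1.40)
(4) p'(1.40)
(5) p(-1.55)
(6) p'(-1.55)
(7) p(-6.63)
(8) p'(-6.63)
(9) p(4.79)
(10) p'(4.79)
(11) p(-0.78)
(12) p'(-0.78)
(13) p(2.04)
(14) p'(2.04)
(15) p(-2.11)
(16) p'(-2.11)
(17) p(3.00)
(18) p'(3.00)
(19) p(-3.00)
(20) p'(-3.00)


(1) = 0.46
(2) = 0.63
(3) = 6.25
(4) = -31.25
(5) = 0.15
(6) = 0.12
(7) = 0.02
(8) = 0.00
(9) = 0.07
(10) = -0.04
(11) = 0.32
(12) = 0.35
(13) = 0.92
(14) = -1.78
(15) = 0.10
(16) = 0.07
(17) = 0.25
(18) = -0.25
(19) = 0.06
(20) = 0.03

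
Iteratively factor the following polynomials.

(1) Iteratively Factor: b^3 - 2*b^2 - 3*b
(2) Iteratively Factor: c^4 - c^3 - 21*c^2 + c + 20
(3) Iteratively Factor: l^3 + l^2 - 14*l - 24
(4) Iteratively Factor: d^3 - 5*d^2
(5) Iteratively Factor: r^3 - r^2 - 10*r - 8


(1) = (b - 3)*(b^2 + b) = (b - 3)*(b + 1)*(b)
(2) = (c - 1)*(c^3 - 21*c - 20) = (c - 5)*(c - 1)*(c^2 + 5*c + 4) = (c - 5)*(c - 1)*(c + 1)*(c + 4)
(3) = (l + 2)*(l^2 - l - 12) = (l + 2)*(l + 3)*(l - 4)
(4) = (d)*(d^2 - 5*d) = d^2*(d - 5)
(5) = (r - 4)*(r^2 + 3*r + 2) = (r - 4)*(r + 1)*(r + 2)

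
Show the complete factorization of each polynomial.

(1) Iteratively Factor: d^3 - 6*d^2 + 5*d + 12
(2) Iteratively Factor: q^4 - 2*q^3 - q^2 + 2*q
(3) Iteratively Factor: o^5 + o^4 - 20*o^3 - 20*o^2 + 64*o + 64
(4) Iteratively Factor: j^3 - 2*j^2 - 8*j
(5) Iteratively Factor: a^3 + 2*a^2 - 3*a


(1) = (d - 3)*(d^2 - 3*d - 4) = (d - 4)*(d - 3)*(d + 1)
(2) = (q - 1)*(q^3 - q^2 - 2*q) = (q - 1)*(q + 1)*(q^2 - 2*q) = (q - 2)*(q - 1)*(q + 1)*(q)
(3) = (o - 4)*(o^4 + 5*o^3 - 20*o - 16) = (o - 4)*(o + 2)*(o^3 + 3*o^2 - 6*o - 8) = (o - 4)*(o + 1)*(o + 2)*(o^2 + 2*o - 8) = (o - 4)*(o - 2)*(o + 1)*(o + 2)*(o + 4)
(4) = (j - 4)*(j^2 + 2*j) = (j - 4)*(j + 2)*(j)
(5) = (a + 3)*(a^2 - a) = a*(a + 3)*(a - 1)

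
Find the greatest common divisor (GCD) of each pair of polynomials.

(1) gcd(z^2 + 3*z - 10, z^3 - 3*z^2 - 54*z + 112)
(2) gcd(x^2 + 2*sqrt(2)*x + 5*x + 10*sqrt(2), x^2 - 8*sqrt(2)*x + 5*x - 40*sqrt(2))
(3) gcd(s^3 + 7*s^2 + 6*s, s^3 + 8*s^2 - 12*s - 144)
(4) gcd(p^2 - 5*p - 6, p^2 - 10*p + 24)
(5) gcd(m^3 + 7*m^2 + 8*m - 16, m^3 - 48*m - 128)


(1) = gcd((z - 2)*(z + 5), (z - 8)*(z - 2)*(z + 7)) = z - 2
(2) = x + 5
(3) = gcd(s*(s + 1)*(s + 6), (s - 4)*(s + 6)^2) = s + 6
(4) = p - 6
(5) = gcd((m - 1)*(m + 4)^2, (m - 8)*(m + 4)^2) = m^2 + 8*m + 16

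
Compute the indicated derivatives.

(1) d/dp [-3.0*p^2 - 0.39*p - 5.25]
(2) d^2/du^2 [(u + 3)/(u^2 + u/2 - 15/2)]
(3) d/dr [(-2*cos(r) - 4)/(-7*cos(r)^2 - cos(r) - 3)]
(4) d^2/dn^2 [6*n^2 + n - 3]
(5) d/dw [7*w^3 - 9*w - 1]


(1) = -6.0*p - 0.39
(2) = 16/(8*u^3 - 60*u^2 + 150*u - 125)
(3) = 2*(-7*sin(r)^2 + 28*cos(r) + 6)*sin(r)/(7*cos(r)^2 + cos(r) + 3)^2
(4) = 12
(5) = 21*w^2 - 9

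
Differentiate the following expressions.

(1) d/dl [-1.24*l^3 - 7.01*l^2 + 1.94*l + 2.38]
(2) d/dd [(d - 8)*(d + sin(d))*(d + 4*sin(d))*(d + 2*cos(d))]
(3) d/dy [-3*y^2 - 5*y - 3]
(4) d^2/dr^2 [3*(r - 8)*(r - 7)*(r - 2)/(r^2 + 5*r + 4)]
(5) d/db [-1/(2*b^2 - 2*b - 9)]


(1) = -3.72*l^2 - 14.02*l + 1.94
(2) = (8 - d)*(d + sin(d))*(d + 4*sin(d))*(2*sin(d) - 1) + (d - 8)*(d + sin(d))*(d + 2*cos(d))*(4*cos(d) + 1) + (d - 8)*(d + 4*sin(d))*(d + 2*cos(d))*(cos(d) + 1) + (d + sin(d))*(d + 4*sin(d))*(d + 2*cos(d))
(3) = -6*y - 5
(4) = 144*(8*r^3 - 3*r^2 - 111*r - 181)/(r^6 + 15*r^5 + 87*r^4 + 245*r^3 + 348*r^2 + 240*r + 64)
(5) = 2*(2*b - 1)/(-2*b^2 + 2*b + 9)^2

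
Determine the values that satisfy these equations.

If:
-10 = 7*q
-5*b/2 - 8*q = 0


Then:
b = 32/7
q = -10/7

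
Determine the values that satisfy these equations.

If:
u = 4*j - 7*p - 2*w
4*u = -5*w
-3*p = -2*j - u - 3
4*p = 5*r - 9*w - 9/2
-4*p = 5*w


Then:
j = -4
p = -5/2
r = 5/2
u = -5/2
w = 2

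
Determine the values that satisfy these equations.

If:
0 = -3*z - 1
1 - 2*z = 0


Then:
No Solution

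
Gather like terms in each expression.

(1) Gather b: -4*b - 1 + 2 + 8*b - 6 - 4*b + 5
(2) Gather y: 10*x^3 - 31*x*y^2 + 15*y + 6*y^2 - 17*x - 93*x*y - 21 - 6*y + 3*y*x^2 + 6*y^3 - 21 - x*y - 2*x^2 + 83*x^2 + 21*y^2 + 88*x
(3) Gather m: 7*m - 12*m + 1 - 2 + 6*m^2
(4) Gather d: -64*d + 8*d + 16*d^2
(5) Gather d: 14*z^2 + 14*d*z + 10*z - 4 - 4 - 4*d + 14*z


(1) = 0
(2) = 10*x^3 + 81*x^2 + 71*x + 6*y^3 + y^2*(27 - 31*x) + y*(3*x^2 - 94*x + 9) - 42
(3) = 6*m^2 - 5*m - 1
(4) = 16*d^2 - 56*d
(5) = d*(14*z - 4) + 14*z^2 + 24*z - 8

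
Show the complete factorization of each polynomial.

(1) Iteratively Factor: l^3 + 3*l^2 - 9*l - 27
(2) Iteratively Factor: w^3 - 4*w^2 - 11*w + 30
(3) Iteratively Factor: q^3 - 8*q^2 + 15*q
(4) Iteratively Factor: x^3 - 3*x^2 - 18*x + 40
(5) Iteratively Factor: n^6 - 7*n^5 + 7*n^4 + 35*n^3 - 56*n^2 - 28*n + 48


(1) = (l - 3)*(l^2 + 6*l + 9) = (l - 3)*(l + 3)*(l + 3)
(2) = (w - 2)*(w^2 - 2*w - 15) = (w - 5)*(w - 2)*(w + 3)
(3) = (q - 3)*(q^2 - 5*q) = q*(q - 3)*(q - 5)
(4) = (x + 4)*(x^2 - 7*x + 10) = (x - 2)*(x + 4)*(x - 5)
(5) = (n + 1)*(n^5 - 8*n^4 + 15*n^3 + 20*n^2 - 76*n + 48) = (n - 1)*(n + 1)*(n^4 - 7*n^3 + 8*n^2 + 28*n - 48) = (n - 4)*(n - 1)*(n + 1)*(n^3 - 3*n^2 - 4*n + 12) = (n - 4)*(n - 1)*(n + 1)*(n + 2)*(n^2 - 5*n + 6) = (n - 4)*(n - 2)*(n - 1)*(n + 1)*(n + 2)*(n - 3)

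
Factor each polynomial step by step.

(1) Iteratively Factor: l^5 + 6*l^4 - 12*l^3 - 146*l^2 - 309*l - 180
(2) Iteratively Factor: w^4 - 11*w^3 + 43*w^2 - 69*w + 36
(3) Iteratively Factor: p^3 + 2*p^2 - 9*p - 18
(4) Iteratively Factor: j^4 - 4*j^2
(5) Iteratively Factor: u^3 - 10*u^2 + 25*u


(1) = (l + 4)*(l^4 + 2*l^3 - 20*l^2 - 66*l - 45) = (l + 1)*(l + 4)*(l^3 + l^2 - 21*l - 45) = (l + 1)*(l + 3)*(l + 4)*(l^2 - 2*l - 15) = (l + 1)*(l + 3)^2*(l + 4)*(l - 5)
(2) = (w - 3)*(w^3 - 8*w^2 + 19*w - 12) = (w - 3)*(w - 1)*(w^2 - 7*w + 12) = (w - 3)^2*(w - 1)*(w - 4)
(3) = (p + 3)*(p^2 - p - 6) = (p + 2)*(p + 3)*(p - 3)
(4) = (j)*(j^3 - 4*j) = j^2*(j^2 - 4) = j^2*(j + 2)*(j - 2)
(5) = (u - 5)*(u^2 - 5*u) = u*(u - 5)*(u - 5)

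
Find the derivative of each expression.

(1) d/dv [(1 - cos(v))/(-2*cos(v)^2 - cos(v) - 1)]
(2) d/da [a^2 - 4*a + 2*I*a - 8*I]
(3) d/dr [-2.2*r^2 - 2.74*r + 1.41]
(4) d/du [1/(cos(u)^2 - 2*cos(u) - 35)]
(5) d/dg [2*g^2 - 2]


(1) = (-4*cos(v) + cos(2*v) - 1)*sin(v)/(cos(v) + cos(2*v) + 2)^2
(2) = 2*a - 4 + 2*I
(3) = -4.4*r - 2.74
(4) = 2*(cos(u) - 1)*sin(u)/(sin(u)^2 + 2*cos(u) + 34)^2
(5) = 4*g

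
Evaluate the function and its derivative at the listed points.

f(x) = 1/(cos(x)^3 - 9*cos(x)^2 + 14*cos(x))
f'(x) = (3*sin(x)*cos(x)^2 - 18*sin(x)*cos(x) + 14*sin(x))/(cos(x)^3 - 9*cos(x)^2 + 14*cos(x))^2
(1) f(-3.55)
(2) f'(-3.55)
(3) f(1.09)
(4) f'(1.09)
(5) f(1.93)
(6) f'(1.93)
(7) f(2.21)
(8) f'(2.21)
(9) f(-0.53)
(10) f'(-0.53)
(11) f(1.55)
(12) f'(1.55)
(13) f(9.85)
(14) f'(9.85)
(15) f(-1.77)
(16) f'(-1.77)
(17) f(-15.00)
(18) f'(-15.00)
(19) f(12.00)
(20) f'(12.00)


(1) = -0.05
(2) = 0.03
(3) = 0.22
(4) = 0.26
(5) = -0.16
(6) = 0.52
(7) = -0.08
(8) = 0.15
(9) = 0.17
(10) = -0.01
(11) = 3.48
(12) = 165.12
(13) = -0.05
(14) = -0.03
(15) = -0.32
(16) = -1.77
(17) = -0.06
(18) = -0.07
(19) = 0.17
(20) = -0.01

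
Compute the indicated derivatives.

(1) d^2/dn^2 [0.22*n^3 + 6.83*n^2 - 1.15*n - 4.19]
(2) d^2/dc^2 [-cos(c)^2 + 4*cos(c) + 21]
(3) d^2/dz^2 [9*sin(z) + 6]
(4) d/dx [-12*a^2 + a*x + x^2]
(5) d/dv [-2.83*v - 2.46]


(1) = 1.32*n + 13.66
(2) = -4*cos(c) + 2*cos(2*c)
(3) = -9*sin(z)
(4) = a + 2*x
(5) = -2.83000000000000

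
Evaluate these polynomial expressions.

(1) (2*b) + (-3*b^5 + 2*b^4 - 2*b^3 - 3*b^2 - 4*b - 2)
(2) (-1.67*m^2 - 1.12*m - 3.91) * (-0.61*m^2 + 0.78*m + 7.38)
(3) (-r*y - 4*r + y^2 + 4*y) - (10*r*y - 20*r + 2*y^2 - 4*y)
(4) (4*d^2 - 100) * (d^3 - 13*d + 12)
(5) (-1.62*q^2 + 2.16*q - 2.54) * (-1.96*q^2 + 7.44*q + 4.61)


(1) = -3*b^5 + 2*b^4 - 2*b^3 - 3*b^2 - 2*b - 2
(2) = 1.0187*m^4 - 0.6194*m^3 - 10.8131*m^2 - 11.3154*m - 28.8558
(3) = -11*r*y + 16*r - y^2 + 8*y
(4) = 4*d^5 - 152*d^3 + 48*d^2 + 1300*d - 1200
(5) = 3.1752*q^4 - 16.2864*q^3 + 13.5806*q^2 - 8.94*q - 11.7094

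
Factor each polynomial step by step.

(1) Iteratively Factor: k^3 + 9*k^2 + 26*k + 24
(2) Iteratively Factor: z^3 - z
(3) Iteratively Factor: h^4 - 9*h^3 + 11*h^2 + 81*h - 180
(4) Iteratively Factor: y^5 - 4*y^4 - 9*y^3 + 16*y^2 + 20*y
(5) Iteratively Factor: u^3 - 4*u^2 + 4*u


(1) = (k + 3)*(k^2 + 6*k + 8) = (k + 3)*(k + 4)*(k + 2)
(2) = (z - 1)*(z^2 + z) = (z - 1)*(z + 1)*(z)
(3) = (h - 4)*(h^3 - 5*h^2 - 9*h + 45) = (h - 4)*(h - 3)*(h^2 - 2*h - 15) = (h - 4)*(h - 3)*(h + 3)*(h - 5)
(4) = (y - 2)*(y^4 - 2*y^3 - 13*y^2 - 10*y) = (y - 2)*(y + 1)*(y^3 - 3*y^2 - 10*y) = (y - 5)*(y - 2)*(y + 1)*(y^2 + 2*y) = y*(y - 5)*(y - 2)*(y + 1)*(y + 2)
(5) = (u - 2)*(u^2 - 2*u) = (u - 2)^2*(u)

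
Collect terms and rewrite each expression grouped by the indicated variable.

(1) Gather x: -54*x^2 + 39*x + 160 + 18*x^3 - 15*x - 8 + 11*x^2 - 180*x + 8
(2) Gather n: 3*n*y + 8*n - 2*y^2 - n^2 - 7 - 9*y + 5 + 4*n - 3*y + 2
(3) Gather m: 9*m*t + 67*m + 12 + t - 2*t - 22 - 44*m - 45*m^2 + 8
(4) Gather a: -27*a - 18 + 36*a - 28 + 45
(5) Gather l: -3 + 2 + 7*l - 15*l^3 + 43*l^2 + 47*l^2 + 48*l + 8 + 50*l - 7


(1) = 18*x^3 - 43*x^2 - 156*x + 160
(2) = -n^2 + n*(3*y + 12) - 2*y^2 - 12*y
(3) = -45*m^2 + m*(9*t + 23) - t - 2
(4) = 9*a - 1
(5) = -15*l^3 + 90*l^2 + 105*l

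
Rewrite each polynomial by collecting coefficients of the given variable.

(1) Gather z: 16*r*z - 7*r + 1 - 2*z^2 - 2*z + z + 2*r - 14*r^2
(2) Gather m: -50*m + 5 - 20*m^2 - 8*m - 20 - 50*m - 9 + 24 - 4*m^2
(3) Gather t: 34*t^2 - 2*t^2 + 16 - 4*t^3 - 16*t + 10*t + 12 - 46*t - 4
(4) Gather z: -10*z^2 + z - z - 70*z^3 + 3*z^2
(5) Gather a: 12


(1) = -14*r^2 - 5*r - 2*z^2 + z*(16*r - 1) + 1
(2) = -24*m^2 - 108*m
(3) = -4*t^3 + 32*t^2 - 52*t + 24
(4) = -70*z^3 - 7*z^2
(5) = 12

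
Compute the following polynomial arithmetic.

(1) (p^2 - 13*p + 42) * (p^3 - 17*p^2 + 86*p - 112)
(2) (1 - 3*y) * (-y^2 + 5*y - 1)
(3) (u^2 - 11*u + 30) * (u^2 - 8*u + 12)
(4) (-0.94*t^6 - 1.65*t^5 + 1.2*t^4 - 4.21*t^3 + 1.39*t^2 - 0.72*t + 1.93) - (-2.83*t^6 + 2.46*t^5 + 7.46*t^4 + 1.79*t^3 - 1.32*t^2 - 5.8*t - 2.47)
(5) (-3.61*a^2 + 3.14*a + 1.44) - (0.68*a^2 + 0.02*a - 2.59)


(1) = p^5 - 30*p^4 + 349*p^3 - 1944*p^2 + 5068*p - 4704
(2) = 3*y^3 - 16*y^2 + 8*y - 1
(3) = u^4 - 19*u^3 + 130*u^2 - 372*u + 360
(4) = 1.89*t^6 - 4.11*t^5 - 6.26*t^4 - 6.0*t^3 + 2.71*t^2 + 5.08*t + 4.4
(5) = -4.29*a^2 + 3.12*a + 4.03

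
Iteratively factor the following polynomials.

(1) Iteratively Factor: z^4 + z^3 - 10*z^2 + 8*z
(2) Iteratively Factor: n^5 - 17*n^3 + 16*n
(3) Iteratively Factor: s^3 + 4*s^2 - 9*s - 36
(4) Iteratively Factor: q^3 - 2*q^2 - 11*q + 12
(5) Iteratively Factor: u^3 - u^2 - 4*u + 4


(1) = (z)*(z^3 + z^2 - 10*z + 8) = z*(z - 1)*(z^2 + 2*z - 8) = z*(z - 1)*(z + 4)*(z - 2)
(2) = (n + 4)*(n^4 - 4*n^3 - n^2 + 4*n) = (n - 1)*(n + 4)*(n^3 - 3*n^2 - 4*n) = (n - 4)*(n - 1)*(n + 4)*(n^2 + n) = n*(n - 4)*(n - 1)*(n + 4)*(n + 1)
(3) = (s + 3)*(s^2 + s - 12) = (s - 3)*(s + 3)*(s + 4)
(4) = (q - 4)*(q^2 + 2*q - 3) = (q - 4)*(q + 3)*(q - 1)
(5) = (u + 2)*(u^2 - 3*u + 2) = (u - 1)*(u + 2)*(u - 2)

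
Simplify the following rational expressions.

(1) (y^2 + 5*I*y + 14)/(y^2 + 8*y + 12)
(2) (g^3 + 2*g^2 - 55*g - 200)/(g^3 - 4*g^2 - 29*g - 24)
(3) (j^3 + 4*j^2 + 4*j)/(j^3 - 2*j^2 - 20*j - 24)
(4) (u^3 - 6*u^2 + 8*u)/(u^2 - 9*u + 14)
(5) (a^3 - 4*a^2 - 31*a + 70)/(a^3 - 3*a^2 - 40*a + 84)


(1) = (y^2 + 5*I*y + 14)/(y^2 + 8*y + 12)
(2) = (g^2 + 10*g + 25)/(g^2 + 4*g + 3)
(3) = j/(j - 6)
(4) = (u^2 - 4*u)/(u - 7)
(5) = (a + 5)/(a + 6)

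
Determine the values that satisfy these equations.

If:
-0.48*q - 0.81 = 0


Then:
q = -1.69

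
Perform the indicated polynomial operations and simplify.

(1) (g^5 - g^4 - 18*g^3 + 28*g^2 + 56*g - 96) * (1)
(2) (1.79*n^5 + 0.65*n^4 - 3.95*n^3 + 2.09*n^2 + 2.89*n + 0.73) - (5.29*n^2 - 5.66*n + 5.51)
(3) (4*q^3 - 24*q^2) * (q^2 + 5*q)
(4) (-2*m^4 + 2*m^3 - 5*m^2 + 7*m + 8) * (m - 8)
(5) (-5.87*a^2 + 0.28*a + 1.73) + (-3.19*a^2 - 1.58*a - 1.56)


(1) = g^5 - g^4 - 18*g^3 + 28*g^2 + 56*g - 96
(2) = 1.79*n^5 + 0.65*n^4 - 3.95*n^3 - 3.2*n^2 + 8.55*n - 4.78
(3) = 4*q^5 - 4*q^4 - 120*q^3
(4) = -2*m^5 + 18*m^4 - 21*m^3 + 47*m^2 - 48*m - 64
(5) = -9.06*a^2 - 1.3*a + 0.17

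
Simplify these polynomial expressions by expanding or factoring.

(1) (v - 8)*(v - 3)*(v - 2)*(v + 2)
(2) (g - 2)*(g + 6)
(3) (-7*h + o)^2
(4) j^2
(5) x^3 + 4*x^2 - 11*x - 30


(1) = v^4 - 11*v^3 + 20*v^2 + 44*v - 96
(2) = g^2 + 4*g - 12
(3) = 49*h^2 - 14*h*o + o^2
(4) = j^2
(5) = (x - 3)*(x + 2)*(x + 5)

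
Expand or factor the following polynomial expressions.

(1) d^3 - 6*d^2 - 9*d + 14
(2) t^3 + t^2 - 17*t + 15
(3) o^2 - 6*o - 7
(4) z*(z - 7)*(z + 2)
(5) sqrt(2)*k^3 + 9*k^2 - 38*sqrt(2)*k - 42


(1) = (d - 7)*(d - 1)*(d + 2)
(2) = (t - 3)*(t - 1)*(t + 5)
(3) = (o - 7)*(o + 1)
(4) = z^3 - 5*z^2 - 14*z
(5) = (k - 3*sqrt(2))*(k + 7*sqrt(2))*(sqrt(2)*k + 1)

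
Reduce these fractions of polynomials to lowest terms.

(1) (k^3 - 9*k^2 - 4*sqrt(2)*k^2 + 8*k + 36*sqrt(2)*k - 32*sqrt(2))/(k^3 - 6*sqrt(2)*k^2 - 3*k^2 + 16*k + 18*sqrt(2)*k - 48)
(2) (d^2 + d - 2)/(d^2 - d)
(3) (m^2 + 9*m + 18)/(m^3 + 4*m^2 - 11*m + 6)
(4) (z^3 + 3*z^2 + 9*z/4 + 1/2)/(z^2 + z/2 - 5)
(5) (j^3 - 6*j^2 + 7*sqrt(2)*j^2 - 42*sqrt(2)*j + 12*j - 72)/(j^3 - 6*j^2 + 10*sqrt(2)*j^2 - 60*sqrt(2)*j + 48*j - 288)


(1) = (k^2 - 9*k + 8)/(k^2 + k*(-3 - 2*sqrt(2)) + 6*sqrt(2))
(2) = (d + 2)/d
(3) = (m + 3)/(m^2 - 2*m + 1)
(4) = (4*z^3 + 12*z^2 + 9*z + 2)/(4*z^2 + 2*z - 20)
(5) = (j + sqrt(2))/(j + 4*sqrt(2))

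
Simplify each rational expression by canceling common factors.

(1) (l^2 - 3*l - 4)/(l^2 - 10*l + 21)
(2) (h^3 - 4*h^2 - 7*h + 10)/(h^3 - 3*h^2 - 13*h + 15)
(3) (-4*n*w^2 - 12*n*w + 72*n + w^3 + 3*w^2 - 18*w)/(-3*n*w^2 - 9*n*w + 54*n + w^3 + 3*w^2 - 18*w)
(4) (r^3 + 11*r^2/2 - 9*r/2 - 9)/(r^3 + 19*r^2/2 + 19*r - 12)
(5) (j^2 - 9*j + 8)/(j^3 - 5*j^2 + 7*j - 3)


(1) = (l^2 - 3*l - 4)/(l^2 - 10*l + 21)
(2) = (h + 2)/(h + 3)
(3) = (-4*n + w)/(-3*n + w)
(4) = (2*r^2 - r - 3)/(2*r^2 + 7*r - 4)
(5) = (j - 8)/(j^2 - 4*j + 3)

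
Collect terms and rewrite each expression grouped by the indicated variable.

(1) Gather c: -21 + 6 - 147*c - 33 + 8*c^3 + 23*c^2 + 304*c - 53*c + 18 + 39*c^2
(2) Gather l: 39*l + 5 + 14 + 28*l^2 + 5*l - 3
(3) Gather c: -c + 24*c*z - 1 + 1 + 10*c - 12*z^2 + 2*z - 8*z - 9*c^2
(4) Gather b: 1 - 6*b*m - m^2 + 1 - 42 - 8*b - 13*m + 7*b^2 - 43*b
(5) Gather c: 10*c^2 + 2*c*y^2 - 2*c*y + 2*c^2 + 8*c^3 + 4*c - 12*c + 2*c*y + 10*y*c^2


(1) = 8*c^3 + 62*c^2 + 104*c - 30
(2) = 28*l^2 + 44*l + 16
(3) = -9*c^2 + c*(24*z + 9) - 12*z^2 - 6*z
(4) = 7*b^2 + b*(-6*m - 51) - m^2 - 13*m - 40
(5) = 8*c^3 + c^2*(10*y + 12) + c*(2*y^2 - 8)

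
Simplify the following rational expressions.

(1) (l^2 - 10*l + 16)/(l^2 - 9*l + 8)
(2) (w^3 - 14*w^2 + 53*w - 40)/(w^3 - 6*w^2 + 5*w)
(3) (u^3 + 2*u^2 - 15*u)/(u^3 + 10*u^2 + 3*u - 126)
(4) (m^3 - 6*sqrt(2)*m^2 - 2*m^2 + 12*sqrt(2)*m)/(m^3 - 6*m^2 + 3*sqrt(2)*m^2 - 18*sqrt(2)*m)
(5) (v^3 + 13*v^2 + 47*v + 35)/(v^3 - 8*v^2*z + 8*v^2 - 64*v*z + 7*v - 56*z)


(1) = (l - 2)/(l - 1)
(2) = (w - 8)/w
(3) = (u^2 + 5*u)/(u^2 + 13*u + 42)
(4) = (m^2 + m*(-6*sqrt(2) - 2) + 12*sqrt(2))/(m^2 + m*(-6 + 3*sqrt(2)) - 18*sqrt(2))
(5) = (-v - 5)/(-v + 8*z)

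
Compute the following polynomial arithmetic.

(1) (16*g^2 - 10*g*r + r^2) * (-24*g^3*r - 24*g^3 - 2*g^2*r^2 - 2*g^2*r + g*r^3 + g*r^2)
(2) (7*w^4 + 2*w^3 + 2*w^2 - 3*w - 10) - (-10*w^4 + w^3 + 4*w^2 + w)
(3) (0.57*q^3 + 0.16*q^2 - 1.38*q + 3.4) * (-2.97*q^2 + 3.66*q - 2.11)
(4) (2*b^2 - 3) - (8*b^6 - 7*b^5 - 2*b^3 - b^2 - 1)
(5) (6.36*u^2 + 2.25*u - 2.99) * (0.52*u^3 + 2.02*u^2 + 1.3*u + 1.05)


(1) = -384*g^5*r - 384*g^5 + 208*g^4*r^2 + 208*g^4*r + 12*g^3*r^3 + 12*g^3*r^2 - 12*g^2*r^4 - 12*g^2*r^3 + g*r^5 + g*r^4
(2) = 17*w^4 + w^3 - 2*w^2 - 4*w - 10
(3) = -1.6929*q^5 + 1.611*q^4 + 3.4815*q^3 - 15.4864*q^2 + 15.3558*q - 7.174
(4) = -8*b^6 + 7*b^5 + 2*b^3 + 3*b^2 - 2
(5) = 3.3072*u^5 + 14.0172*u^4 + 11.2582*u^3 + 3.5632*u^2 - 1.5245*u - 3.1395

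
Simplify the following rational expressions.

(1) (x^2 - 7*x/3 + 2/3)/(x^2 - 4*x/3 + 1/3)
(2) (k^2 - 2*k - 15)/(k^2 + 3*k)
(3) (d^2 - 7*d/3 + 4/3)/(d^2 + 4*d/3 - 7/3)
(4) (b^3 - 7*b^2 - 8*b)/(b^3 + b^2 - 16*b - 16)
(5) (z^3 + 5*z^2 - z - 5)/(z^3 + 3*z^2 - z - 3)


(1) = (x - 2)/(x - 1)
(2) = (k - 5)/k
(3) = (3*d - 4)/(3*d + 7)
(4) = (b^2 - 8*b)/(b^2 - 16)
(5) = (z + 5)/(z + 3)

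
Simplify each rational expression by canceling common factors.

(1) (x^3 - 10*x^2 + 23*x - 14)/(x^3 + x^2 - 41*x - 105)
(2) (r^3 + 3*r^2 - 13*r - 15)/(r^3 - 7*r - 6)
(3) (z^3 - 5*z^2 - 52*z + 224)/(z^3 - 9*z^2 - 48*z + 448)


(1) = (x^2 - 3*x + 2)/(x^2 + 8*x + 15)
(2) = (r + 5)/(r + 2)
(3) = (z - 4)/(z - 8)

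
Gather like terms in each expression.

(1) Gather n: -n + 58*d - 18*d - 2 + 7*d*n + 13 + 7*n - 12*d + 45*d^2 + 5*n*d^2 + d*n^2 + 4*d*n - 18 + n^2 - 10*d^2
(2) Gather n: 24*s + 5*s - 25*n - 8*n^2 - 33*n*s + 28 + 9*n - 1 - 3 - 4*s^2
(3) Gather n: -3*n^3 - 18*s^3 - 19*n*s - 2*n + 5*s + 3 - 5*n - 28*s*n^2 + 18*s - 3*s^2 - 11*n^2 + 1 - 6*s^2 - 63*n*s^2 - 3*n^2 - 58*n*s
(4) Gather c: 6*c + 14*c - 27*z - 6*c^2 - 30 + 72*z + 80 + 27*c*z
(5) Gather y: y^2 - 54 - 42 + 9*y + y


(1) = 35*d^2 + 28*d + n^2*(d + 1) + n*(5*d^2 + 11*d + 6) - 7
(2) = -8*n^2 + n*(-33*s - 16) - 4*s^2 + 29*s + 24
(3) = -3*n^3 + n^2*(-28*s - 14) + n*(-63*s^2 - 77*s - 7) - 18*s^3 - 9*s^2 + 23*s + 4
(4) = -6*c^2 + c*(27*z + 20) + 45*z + 50
(5) = y^2 + 10*y - 96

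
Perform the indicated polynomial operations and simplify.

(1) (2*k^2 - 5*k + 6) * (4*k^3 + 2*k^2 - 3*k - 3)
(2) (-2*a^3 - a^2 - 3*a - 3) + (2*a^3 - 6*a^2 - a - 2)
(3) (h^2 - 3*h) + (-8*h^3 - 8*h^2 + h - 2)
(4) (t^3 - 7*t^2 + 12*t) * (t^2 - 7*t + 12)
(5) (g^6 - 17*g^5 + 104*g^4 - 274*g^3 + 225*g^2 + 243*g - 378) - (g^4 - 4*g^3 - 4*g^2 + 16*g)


(1) = 8*k^5 - 16*k^4 + 8*k^3 + 21*k^2 - 3*k - 18
(2) = -7*a^2 - 4*a - 5
(3) = -8*h^3 - 7*h^2 - 2*h - 2
(4) = t^5 - 14*t^4 + 73*t^3 - 168*t^2 + 144*t
(5) = g^6 - 17*g^5 + 103*g^4 - 270*g^3 + 229*g^2 + 227*g - 378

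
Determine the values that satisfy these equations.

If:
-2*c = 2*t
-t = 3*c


Then:
c = 0
t = 0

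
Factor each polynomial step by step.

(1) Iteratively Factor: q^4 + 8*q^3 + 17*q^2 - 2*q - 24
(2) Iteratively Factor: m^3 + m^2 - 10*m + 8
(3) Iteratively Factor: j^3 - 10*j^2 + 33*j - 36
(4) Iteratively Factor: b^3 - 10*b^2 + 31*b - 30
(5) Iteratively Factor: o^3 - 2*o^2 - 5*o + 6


(1) = (q + 2)*(q^3 + 6*q^2 + 5*q - 12) = (q + 2)*(q + 3)*(q^2 + 3*q - 4) = (q + 2)*(q + 3)*(q + 4)*(q - 1)
(2) = (m + 4)*(m^2 - 3*m + 2) = (m - 1)*(m + 4)*(m - 2)
(3) = (j - 3)*(j^2 - 7*j + 12) = (j - 3)^2*(j - 4)
(4) = (b - 3)*(b^2 - 7*b + 10) = (b - 3)*(b - 2)*(b - 5)
(5) = (o + 2)*(o^2 - 4*o + 3) = (o - 3)*(o + 2)*(o - 1)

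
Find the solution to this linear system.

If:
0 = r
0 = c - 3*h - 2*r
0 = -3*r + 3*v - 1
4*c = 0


Then:
c = 0
h = 0
r = 0
v = 1/3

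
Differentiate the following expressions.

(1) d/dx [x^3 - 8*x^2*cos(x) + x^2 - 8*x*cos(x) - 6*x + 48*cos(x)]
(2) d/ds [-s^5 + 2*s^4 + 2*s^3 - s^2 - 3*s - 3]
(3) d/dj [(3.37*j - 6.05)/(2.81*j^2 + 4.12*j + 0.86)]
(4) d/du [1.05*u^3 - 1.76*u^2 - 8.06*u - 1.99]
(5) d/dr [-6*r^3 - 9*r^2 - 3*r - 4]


(1) = 8*x^2*sin(x) + 3*x^2 + 8*x*sin(x) - 16*x*cos(x) + 2*x - 48*sin(x) - 8*cos(x) - 6
(2) = -5*s^4 + 8*s^3 + 6*s^2 - 2*s - 3
(3) = (-9.4697*j^2 + 34.001*j + 27.8242)/(7.8961*j^4 + 23.1544*j^3 + 21.8076*j^2 + 7.0864*j + 0.7396)
(4) = 3.15*u^2 - 3.52*u - 8.06
(5) = -18*r^2 - 18*r - 3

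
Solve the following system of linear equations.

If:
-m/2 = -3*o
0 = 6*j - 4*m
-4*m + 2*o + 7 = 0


Then:
j = 14/11
m = 21/11
o = 7/22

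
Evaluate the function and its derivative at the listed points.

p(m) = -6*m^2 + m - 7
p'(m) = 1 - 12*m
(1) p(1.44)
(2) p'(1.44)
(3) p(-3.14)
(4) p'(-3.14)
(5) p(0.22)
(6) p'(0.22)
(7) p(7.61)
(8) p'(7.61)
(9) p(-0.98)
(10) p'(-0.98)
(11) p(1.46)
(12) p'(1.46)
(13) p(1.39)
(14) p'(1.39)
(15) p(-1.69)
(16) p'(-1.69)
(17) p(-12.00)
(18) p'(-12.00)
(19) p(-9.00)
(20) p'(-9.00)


(1) = -18.00
(2) = -16.28
(3) = -69.30
(4) = 38.68
(5) = -7.07
(6) = -1.64
(7) = -346.86
(8) = -90.32
(9) = -13.74
(10) = 12.76
(11) = -18.33
(12) = -16.52
(13) = -17.20
(14) = -15.68
(15) = -25.83
(16) = 21.28
(17) = -883.00
(18) = 145.00
(19) = -502.00
(20) = 109.00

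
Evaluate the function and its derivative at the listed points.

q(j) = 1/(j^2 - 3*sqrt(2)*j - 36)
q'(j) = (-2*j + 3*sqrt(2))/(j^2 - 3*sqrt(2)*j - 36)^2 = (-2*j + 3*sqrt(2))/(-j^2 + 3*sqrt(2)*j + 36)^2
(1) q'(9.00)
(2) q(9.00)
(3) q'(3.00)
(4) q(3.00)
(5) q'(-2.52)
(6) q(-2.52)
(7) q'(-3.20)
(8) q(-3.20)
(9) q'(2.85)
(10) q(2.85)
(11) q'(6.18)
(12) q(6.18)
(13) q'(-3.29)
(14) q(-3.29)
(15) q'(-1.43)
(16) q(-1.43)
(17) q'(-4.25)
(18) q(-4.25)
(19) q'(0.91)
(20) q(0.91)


(1) = -0.30
(2) = 0.15
(3) = -0.00
(4) = -0.03
(5) = 0.03
(6) = -0.05
(7) = 0.07
(8) = -0.08
(9) = -0.00
(10) = -0.03
(11) = -0.01
(12) = -0.04
(13) = 0.09
(14) = -0.09
(15) = 0.01
(16) = -0.04
(17) = 1450.67
(18) = 10.67
(19) = 0.00
(20) = -0.03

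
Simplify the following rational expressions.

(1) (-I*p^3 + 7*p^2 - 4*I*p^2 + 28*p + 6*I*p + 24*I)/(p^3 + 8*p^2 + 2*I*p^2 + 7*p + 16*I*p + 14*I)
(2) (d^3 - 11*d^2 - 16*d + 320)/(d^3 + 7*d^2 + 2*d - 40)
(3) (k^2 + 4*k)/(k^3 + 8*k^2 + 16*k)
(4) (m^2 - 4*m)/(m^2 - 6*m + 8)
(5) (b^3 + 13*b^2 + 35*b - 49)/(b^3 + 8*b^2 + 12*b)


(1) = (-I*p^3 + p^2*(7 - 4*I) + p*(28 + 6*I) + 24*I)/(p^3 + p^2*(8 + 2*I) + p*(7 + 16*I) + 14*I)
(2) = (d^2 - 16*d + 64)/(d^2 + 2*d - 8)
(3) = 1/(k + 4)
(4) = m/(m - 2)
(5) = (b^3 + 13*b^2 + 35*b - 49)/(b^3 + 8*b^2 + 12*b)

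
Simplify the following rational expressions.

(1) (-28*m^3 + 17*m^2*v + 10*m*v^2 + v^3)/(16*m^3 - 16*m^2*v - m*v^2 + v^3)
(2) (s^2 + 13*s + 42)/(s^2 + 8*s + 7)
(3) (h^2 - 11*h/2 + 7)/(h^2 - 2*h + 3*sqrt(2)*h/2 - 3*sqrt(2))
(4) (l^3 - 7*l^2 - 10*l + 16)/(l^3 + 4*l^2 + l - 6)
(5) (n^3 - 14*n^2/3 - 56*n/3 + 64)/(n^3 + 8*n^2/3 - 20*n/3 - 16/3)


(1) = (7*m + v)/(-4*m + v)
(2) = (s + 6)/(s + 1)
(3) = (4*h - 14)/(4*h + 6*sqrt(2))
(4) = (l - 8)/(l + 3)
(5) = (3*n^2 - 26*n + 48)/(3*n^2 - 4*n - 4)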